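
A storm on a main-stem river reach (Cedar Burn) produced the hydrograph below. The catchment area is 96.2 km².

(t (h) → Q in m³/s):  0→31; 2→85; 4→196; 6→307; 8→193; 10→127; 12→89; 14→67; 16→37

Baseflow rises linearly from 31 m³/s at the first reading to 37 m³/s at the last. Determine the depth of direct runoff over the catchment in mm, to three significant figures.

Direct runoff: 0.00, 53.25, 163.50, 273.75, 159.00, 92.25, 53.50, 30.75, 0.00 m³/s; ΣQ_DR = 826.0 m³/s.
V = ΣQ_DR · Δt = 826.0 × 7200 s = 5.947 × 10^6 m³.
Over A = 96.2 km², depth = V / A = 61.8 mm.

d ≈ 61.8 mm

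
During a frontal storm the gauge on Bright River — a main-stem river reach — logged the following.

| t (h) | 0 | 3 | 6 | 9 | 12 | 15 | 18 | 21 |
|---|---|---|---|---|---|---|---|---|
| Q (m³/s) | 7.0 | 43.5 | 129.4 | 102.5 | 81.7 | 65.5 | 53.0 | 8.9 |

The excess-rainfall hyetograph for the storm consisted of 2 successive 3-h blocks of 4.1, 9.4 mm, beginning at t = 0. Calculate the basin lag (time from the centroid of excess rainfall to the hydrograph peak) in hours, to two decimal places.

t_L ≈ 2.41 h

Centroid of excess rainfall: t_c = Σ P_i·t̄_i / ΣP_i = 3.5889 h (block centres at 1.5, 4.5 h).
Hydrograph peak occurs at t = 6 h, so basin lag t_L = 6 − 3.5889 = 2.41 h.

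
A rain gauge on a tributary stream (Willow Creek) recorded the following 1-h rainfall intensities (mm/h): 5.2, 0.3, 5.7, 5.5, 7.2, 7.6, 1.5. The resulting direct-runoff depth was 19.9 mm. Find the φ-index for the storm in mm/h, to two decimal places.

φ ≈ 2.26 mm/h

Only the 5 blocks with intensity above φ contribute runoff: 5.2, 5.7, 5.5, 7.2, 7.6 mm/h.
Σ(I−φ)·Δt = d  ⇒  (5.2+5.7+5.5+7.2+7.6 − 5φ)·1 = 19.9
φ = (31.20 − 19.9/1) / 5 = 2.26 mm/h.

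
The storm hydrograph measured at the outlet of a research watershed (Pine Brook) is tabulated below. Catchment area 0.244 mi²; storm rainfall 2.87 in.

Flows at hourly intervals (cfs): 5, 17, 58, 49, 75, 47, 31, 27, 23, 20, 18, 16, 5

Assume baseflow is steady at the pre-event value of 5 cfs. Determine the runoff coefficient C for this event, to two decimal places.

ΣQ_DR = 326.0 cfs; V = ΣQ_DR·Δt = 1.174 × 10^6 ft³.
Runoff depth d = V / A = 2.070 in.
C = d / P = 2.070 / 2.87 = 0.72.

C ≈ 0.72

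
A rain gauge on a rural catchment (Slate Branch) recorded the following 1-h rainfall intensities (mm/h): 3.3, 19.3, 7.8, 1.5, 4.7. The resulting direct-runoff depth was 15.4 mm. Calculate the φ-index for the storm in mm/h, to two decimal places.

φ ≈ 5.85 mm/h

Only the 2 blocks with intensity above φ contribute runoff: 19.3, 7.8 mm/h.
Σ(I−φ)·Δt = d  ⇒  (19.3+7.8 − 2φ)·1 = 15.4
φ = (27.10 − 15.4/1) / 2 = 5.85 mm/h.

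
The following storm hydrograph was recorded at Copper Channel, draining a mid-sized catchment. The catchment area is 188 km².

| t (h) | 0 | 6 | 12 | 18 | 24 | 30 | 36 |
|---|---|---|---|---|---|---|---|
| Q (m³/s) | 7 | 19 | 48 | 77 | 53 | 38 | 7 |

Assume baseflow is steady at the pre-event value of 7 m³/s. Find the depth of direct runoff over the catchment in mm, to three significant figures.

d ≈ 23.0 mm

Direct runoff: 0.0, 12.0, 41.0, 70.0, 46.0, 31.0, 0.0 m³/s; ΣQ_DR = 200.0 m³/s.
V = ΣQ_DR · Δt = 200.0 × 21600 s = 4.320 × 10^6 m³.
Over A = 188 km², depth = V / A = 23.0 mm.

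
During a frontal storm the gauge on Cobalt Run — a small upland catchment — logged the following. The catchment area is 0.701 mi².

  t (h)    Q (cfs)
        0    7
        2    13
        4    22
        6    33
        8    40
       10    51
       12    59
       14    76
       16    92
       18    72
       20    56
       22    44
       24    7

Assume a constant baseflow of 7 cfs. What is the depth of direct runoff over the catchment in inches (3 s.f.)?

d ≈ 2.13 in

Direct runoff: 0.0, 6.0, 15.0, 26.0, 33.0, 44.0, 52.0, 69.0, 85.0, 65.0, 49.0, 37.0, 0.0 cfs; ΣQ_DR = 481.0 cfs.
V = ΣQ_DR · Δt = 481.0 × 7200 s = 3.463 × 10^6 ft³.
Over A = 0.701 mi², depth = V / A = 2.13 in.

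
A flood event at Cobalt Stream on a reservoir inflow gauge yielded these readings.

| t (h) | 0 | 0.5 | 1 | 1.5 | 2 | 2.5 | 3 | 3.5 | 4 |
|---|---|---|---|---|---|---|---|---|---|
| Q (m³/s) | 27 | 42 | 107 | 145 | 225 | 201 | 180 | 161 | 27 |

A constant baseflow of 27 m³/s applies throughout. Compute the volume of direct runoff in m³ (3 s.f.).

Direct-runoff ordinates (Q − Q_b): 0.0, 15.0, 80.0, 118.0, 198.0, 174.0, 153.0, 134.0, 0.0 m³/s.
ΣQ_DR = 872.0 m³/s.
With Δt = 0.5 h = 1800 s, V = ΣQ_DR · Δt = 872.0 × 1800 = 1.57 × 10^6 m³.

V ≈ 1.57 × 10^6 m³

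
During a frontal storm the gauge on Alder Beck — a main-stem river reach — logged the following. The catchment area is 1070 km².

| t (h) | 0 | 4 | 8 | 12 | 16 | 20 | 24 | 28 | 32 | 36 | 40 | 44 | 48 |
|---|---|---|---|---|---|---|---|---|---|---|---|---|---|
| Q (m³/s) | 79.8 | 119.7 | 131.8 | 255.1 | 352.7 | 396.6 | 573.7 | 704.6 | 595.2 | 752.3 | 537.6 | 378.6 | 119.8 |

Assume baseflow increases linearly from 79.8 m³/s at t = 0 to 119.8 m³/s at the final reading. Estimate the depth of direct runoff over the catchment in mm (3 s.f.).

d ≈ 49.8 mm

Direct runoff: 0.00, 36.57, 45.33, 165.30, 259.57, 300.13, 473.90, 601.47, 488.73, 642.50, 424.47, 262.13, 0.00 m³/s; ΣQ_DR = 3700 m³/s.
V = ΣQ_DR · Δt = 3700 × 14400 s = 5.328 × 10^7 m³.
Over A = 1070 km², depth = V / A = 49.8 mm.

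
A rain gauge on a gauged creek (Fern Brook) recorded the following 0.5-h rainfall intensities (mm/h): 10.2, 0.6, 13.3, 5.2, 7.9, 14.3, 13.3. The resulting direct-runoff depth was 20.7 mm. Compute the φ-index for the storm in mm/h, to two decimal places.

φ ≈ 3.80 mm/h

Only the 6 blocks with intensity above φ contribute runoff: 10.2, 13.3, 5.2, 7.9, 14.3, 13.3 mm/h.
Σ(I−φ)·Δt = d  ⇒  (10.2+13.3+5.2+7.9+14.3+13.3 − 6φ)·0.5 = 20.7
φ = (64.20 − 20.7/0.5) / 6 = 3.80 mm/h.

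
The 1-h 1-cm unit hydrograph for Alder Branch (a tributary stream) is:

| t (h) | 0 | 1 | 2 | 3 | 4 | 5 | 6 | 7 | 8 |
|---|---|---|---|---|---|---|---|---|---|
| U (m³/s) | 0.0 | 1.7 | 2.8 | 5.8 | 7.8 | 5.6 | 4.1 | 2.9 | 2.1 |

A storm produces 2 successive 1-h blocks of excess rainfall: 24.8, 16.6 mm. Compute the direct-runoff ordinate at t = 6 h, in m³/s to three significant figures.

By discrete convolution, Q_j = Σ (P_i / 10 mm) · U_{j−i}.
At t = 6 h (j=6): Q = (24.8/10)·4.1 + (16.6/10)·5.6 = 19.5 m³/s.

Q ≈ 19.5 m³/s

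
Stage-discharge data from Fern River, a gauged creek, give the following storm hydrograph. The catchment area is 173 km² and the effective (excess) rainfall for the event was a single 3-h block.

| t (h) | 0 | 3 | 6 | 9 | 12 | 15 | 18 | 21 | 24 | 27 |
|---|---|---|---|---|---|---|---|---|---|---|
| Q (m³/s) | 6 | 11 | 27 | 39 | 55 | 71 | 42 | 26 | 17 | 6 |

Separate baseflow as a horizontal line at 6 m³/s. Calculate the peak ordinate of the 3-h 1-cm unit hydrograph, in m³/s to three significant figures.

U_p ≈ 43.4 m³/s

Direct runoff: 0.0, 5.0, 21.0, 33.0, 49.0, 65.0, 36.0, 20.0, 11.0, 0.0 m³/s; ΣQ_DR = 240.0 m³/s, peak = 65.0 m³/s.
Runoff depth d = ΣQ_DR·Δt / A = 240.0 × 10800 / (173 km²) = 14.98 mm.
The 1-cm UH is the DRH scaled by (10 mm)/d, so U_p = 65.0 × 10/14.98 = 43.4 m³/s.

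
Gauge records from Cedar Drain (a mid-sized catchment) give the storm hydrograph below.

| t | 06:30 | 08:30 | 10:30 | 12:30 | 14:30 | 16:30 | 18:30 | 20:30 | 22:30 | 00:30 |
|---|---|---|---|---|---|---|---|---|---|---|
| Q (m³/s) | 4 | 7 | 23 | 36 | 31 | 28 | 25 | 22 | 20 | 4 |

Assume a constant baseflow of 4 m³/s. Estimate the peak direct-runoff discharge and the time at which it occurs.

Q_p = 32.0 m³/s at t = 12:30

Subtracting baseflow gives direct-runoff ordinates: 0.0, 3.0, 19.0, 32.0, 27.0, 24.0, 21.0, 18.0, 16.0, 0.0 m³/s.
The maximum is 32.0 m³/s, occurring at the reading for t = 12:30.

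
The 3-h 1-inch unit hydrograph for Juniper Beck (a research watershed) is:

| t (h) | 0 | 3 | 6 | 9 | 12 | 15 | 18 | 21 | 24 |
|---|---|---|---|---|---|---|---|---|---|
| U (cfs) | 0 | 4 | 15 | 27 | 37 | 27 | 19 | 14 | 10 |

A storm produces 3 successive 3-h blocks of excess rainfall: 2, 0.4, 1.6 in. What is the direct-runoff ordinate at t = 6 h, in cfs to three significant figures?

By discrete convolution, Q_j = Σ (P_i / 1 in) · U_{j−i}.
At t = 6 h (j=2): Q = (2/1)·15 + (0.4/1)·4 + (1.6/1)·0 = 31.6 cfs.

Q ≈ 31.6 cfs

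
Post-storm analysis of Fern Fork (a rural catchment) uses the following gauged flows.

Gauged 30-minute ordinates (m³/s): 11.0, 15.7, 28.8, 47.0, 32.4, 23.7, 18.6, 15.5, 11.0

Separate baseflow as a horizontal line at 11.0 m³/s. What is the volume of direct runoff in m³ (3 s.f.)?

V ≈ 1.88 × 10^5 m³

Direct-runoff ordinates (Q − Q_b): 0.0, 4.7, 17.8, 36.0, 21.4, 12.7, 7.6, 4.5, 0.0 m³/s.
ΣQ_DR = 104.7 m³/s.
With Δt = 0.5 h = 1800 s, V = ΣQ_DR · Δt = 104.7 × 1800 = 1.88 × 10^5 m³.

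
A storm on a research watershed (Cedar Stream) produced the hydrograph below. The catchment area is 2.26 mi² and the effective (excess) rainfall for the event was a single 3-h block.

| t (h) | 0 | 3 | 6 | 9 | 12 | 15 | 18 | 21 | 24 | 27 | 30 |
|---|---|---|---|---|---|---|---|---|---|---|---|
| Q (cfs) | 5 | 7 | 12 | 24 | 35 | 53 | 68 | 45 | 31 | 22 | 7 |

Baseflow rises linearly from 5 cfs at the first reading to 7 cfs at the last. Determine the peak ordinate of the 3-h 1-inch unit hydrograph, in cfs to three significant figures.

U_p ≈ 124 cfs

Direct runoff: 0.00, 1.80, 6.60, 18.40, 29.20, 47.00, 61.80, 38.60, 24.40, 15.20, 0.00 cfs; ΣQ_DR = 243.0 cfs, peak = 61.80 cfs.
Runoff depth d = ΣQ_DR·Δt / A = 243.0 × 10800 / (2.26 mi²) = 0.4998 in.
The 1-inch UH is the DRH scaled by (1 in)/d, so U_p = 61.80 × 1/0.4998 = 124 cfs.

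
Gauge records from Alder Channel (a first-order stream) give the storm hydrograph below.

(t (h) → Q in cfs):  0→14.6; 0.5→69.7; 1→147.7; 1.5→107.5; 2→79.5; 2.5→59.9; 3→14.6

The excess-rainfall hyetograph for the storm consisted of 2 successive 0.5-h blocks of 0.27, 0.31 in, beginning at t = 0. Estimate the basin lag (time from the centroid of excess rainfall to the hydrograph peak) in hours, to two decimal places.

Centroid of excess rainfall: t_c = Σ P_i·t̄_i / ΣP_i = 0.5172 h (block centres at 0.25, 0.75 h).
Hydrograph peak occurs at t = 1 h, so basin lag t_L = 1 − 0.5172 = 0.48 h.

t_L ≈ 0.48 h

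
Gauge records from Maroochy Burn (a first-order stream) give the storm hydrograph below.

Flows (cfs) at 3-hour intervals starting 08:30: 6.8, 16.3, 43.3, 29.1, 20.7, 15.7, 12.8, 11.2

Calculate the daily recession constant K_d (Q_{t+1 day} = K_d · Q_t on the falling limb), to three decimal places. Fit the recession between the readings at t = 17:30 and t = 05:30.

Between t = 17:30 and t = 05:30 the flow falls from 29.1 to 11.2 cfs over 4×3 h = 12 h.
Per-interval ratio K = (11.2/29.1)^(1/4) = 0.7876; K_d = K^(24/3) = 0.148.

K_d ≈ 0.148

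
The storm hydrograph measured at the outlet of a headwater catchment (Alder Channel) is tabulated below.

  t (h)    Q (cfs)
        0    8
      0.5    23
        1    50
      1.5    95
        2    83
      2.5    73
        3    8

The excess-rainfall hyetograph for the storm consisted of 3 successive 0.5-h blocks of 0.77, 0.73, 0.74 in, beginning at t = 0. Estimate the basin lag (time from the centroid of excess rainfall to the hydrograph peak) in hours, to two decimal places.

Centroid of excess rainfall: t_c = Σ P_i·t̄_i / ΣP_i = 0.7433 h (block centres at 0.25, 0.75, 1.25 h).
Hydrograph peak occurs at t = 1.5 h, so basin lag t_L = 1.5 − 0.7433 = 0.76 h.

t_L ≈ 0.76 h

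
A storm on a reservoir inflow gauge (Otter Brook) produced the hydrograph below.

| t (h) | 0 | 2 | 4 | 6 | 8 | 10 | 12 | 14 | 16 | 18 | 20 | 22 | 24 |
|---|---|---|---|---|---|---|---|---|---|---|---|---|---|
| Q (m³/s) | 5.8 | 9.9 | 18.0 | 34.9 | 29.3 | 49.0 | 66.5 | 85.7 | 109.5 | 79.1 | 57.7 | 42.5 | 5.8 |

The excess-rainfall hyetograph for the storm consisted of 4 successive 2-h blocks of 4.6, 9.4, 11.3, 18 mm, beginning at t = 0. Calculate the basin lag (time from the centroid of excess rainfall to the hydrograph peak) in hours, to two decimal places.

t_L ≈ 11.03 h

Centroid of excess rainfall: t_c = Σ P_i·t̄_i / ΣP_i = 4.9723 h (block centres at 1, 3, 5, 7 h).
Hydrograph peak occurs at t = 16 h, so basin lag t_L = 16 − 4.9723 = 11.03 h.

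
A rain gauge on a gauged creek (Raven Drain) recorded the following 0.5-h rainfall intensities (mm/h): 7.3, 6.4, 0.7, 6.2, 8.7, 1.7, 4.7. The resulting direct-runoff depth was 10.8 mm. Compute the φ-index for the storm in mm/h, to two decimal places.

Only the 5 blocks with intensity above φ contribute runoff: 7.3, 6.4, 6.2, 8.7, 4.7 mm/h.
Σ(I−φ)·Δt = d  ⇒  (7.3+6.4+6.2+8.7+4.7 − 5φ)·0.5 = 10.8
φ = (33.30 − 10.8/0.5) / 5 = 2.34 mm/h.

φ ≈ 2.34 mm/h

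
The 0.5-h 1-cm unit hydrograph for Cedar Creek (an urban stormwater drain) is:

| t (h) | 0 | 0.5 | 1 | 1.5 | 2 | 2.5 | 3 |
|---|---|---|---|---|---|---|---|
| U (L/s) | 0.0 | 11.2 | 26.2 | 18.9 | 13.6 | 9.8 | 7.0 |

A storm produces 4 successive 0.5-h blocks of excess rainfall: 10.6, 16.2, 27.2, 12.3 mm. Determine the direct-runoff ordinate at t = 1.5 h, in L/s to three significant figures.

Q ≈ 92.9 L/s

By discrete convolution, Q_j = Σ (P_i / 10 mm) · U_{j−i}.
At t = 1.5 h (j=3): Q = (10.6/10)·18.9 + (16.2/10)·26.2 + (27.2/10)·11.2 + (12.3/10)·0.0 = 92.9 L/s.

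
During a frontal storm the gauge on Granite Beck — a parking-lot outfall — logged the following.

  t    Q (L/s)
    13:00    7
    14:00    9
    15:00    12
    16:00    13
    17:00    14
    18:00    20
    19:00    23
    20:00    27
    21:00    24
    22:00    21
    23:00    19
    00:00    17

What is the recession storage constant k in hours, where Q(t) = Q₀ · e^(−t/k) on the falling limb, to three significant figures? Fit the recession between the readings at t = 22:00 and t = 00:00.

k ≈ 9.46 h

On the falling limb, Q drops from 21 to 17 L/s between t = 22:00 and t = 00:00 (Δt = 2 h).
k = −Δt / ln(Q₂/Q₁) = −2 / ln(17/21) = 9.46 h.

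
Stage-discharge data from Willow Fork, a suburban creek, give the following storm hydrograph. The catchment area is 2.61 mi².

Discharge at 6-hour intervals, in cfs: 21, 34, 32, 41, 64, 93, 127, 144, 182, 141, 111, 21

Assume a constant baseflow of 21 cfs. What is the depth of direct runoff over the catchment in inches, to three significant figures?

Direct runoff: 0.0, 13.0, 11.0, 20.0, 43.0, 72.0, 106.0, 123.0, 161.0, 120.0, 90.0, 0.0 cfs; ΣQ_DR = 759.0 cfs.
V = ΣQ_DR · Δt = 759.0 × 21600 s = 1.639 × 10^7 ft³.
Over A = 2.61 mi², depth = V / A = 2.70 in.

d ≈ 2.70 in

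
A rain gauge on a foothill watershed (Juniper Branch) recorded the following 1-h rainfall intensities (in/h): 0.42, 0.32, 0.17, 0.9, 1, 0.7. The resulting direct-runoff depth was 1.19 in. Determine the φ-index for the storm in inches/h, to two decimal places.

Only the 3 blocks with intensity above φ contribute runoff: 0.9, 1, 0.7 in/h.
Σ(I−φ)·Δt = d  ⇒  (0.9+1+0.7 − 3φ)·1 = 1.19
φ = (2.600 − 1.19/1) / 3 = 0.47 in/h.

φ ≈ 0.47 in/h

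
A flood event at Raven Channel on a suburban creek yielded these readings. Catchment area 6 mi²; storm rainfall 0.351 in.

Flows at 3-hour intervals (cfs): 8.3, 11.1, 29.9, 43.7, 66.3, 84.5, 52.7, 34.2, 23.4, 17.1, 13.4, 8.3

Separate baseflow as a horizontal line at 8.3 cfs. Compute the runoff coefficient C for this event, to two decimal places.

ΣQ_DR = 293.3 cfs; V = ΣQ_DR·Δt = 3.168 × 10^6 ft³.
Runoff depth d = V / A = 0.2272 in.
C = d / P = 0.2272 / 0.351 = 0.65.

C ≈ 0.65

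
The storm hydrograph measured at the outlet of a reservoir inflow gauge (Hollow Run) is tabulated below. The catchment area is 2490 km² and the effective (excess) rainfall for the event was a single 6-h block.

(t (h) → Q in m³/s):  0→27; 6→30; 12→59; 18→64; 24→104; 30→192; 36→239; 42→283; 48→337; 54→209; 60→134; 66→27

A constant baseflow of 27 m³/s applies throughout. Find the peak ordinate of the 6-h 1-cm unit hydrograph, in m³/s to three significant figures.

Direct runoff: 0.0, 3.0, 32.0, 37.0, 77.0, 165.0, 212.0, 256.0, 310.0, 182.0, 107.0, 0.0 m³/s; ΣQ_DR = 1381 m³/s, peak = 310.0 m³/s.
Runoff depth d = ΣQ_DR·Δt / A = 1381 × 21600 / (2490 km²) = 11.98 mm.
The 1-cm UH is the DRH scaled by (10 mm)/d, so U_p = 310.0 × 10/11.98 = 259 m³/s.

U_p ≈ 259 m³/s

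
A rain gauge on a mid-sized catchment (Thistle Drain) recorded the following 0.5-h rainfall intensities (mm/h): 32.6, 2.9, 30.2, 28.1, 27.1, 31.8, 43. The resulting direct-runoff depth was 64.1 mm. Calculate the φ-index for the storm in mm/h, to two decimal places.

φ ≈ 10.77 mm/h

Only the 6 blocks with intensity above φ contribute runoff: 32.6, 30.2, 28.1, 27.1, 31.8, 43 mm/h.
Σ(I−φ)·Δt = d  ⇒  (32.6+30.2+28.1+27.1+31.8+43 − 6φ)·0.5 = 64.1
φ = (192.8 − 64.1/0.5) / 6 = 10.77 mm/h.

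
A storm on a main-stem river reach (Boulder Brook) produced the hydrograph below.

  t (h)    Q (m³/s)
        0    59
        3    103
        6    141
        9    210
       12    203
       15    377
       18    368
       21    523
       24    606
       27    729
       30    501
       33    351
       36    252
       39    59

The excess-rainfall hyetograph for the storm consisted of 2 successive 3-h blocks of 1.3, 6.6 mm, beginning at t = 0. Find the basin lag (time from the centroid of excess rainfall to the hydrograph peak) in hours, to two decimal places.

t_L ≈ 22.99 h

Centroid of excess rainfall: t_c = Σ P_i·t̄_i / ΣP_i = 4.0063 h (block centres at 1.5, 4.5 h).
Hydrograph peak occurs at t = 27 h, so basin lag t_L = 27 − 4.0063 = 22.99 h.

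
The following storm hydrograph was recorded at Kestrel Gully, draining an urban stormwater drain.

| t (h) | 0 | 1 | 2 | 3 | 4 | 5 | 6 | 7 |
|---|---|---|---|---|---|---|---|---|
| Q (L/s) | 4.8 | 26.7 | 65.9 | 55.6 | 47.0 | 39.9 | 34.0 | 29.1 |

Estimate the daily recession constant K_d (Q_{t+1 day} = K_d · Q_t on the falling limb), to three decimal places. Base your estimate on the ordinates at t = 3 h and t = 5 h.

Between t = 3 h and t = 5 h the flow falls from 55.6 to 39.9 L/s over 2×1 h = 2 h.
Per-interval ratio K = (39.9/55.6)^(1/2) = 0.8471; K_d = K^(24/1) = 0.019.

K_d ≈ 0.019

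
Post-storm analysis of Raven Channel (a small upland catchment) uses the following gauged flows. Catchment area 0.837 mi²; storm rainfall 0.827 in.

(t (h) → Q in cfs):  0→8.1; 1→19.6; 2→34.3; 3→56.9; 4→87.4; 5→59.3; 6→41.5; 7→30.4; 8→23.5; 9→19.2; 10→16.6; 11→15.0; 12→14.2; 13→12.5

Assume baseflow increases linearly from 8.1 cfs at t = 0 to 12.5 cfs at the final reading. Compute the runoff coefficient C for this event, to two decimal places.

C ≈ 0.66

ΣQ_DR = 294.3 cfs; V = ΣQ_DR·Δt = 1.059 × 10^6 ft³.
Runoff depth d = V / A = 0.5449 in.
C = d / P = 0.5449 / 0.827 = 0.66.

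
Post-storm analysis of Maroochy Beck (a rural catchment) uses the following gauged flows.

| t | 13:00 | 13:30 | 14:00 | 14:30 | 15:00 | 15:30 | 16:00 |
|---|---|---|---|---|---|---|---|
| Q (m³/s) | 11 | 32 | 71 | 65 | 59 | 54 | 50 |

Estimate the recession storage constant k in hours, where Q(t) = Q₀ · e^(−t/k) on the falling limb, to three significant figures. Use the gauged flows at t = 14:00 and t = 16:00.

k ≈ 5.70 h

On the falling limb, Q drops from 71 to 50 m³/s between t = 14:00 and t = 16:00 (Δt = 2 h).
k = −Δt / ln(Q₂/Q₁) = −2 / ln(50/71) = 5.70 h.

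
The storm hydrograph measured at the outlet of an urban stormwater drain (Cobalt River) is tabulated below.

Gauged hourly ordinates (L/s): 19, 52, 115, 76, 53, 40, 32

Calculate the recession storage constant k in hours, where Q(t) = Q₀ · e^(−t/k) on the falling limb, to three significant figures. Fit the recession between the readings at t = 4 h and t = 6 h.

k ≈ 3.96 h

On the falling limb, Q drops from 53 to 32 L/s between t = 4 h and t = 6 h (Δt = 2 h).
k = −Δt / ln(Q₂/Q₁) = −2 / ln(32/53) = 3.96 h.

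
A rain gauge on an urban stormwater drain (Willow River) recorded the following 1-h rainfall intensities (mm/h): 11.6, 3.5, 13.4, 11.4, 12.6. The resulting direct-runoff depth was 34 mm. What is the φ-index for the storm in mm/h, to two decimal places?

φ ≈ 3.75 mm/h

Only the 4 blocks with intensity above φ contribute runoff: 11.6, 13.4, 11.4, 12.6 mm/h.
Σ(I−φ)·Δt = d  ⇒  (11.6+13.4+11.4+12.6 − 4φ)·1 = 34
φ = (49.00 − 34/1) / 4 = 3.75 mm/h.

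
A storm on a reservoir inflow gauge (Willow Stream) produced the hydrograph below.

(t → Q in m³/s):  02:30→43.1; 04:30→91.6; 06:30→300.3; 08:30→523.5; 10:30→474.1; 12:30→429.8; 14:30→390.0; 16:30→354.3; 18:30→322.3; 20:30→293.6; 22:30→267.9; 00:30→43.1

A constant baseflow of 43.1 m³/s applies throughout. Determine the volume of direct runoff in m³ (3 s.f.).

V ≈ 2.17 × 10^7 m³

Direct-runoff ordinates (Q − Q_b): 0.0, 48.5, 257.2, 480.4, 431.0, 386.7, 346.9, 311.2, 279.2, 250.5, 224.8, 0.0 m³/s.
ΣQ_DR = 3016 m³/s.
With Δt = 2 h = 7200 s, V = ΣQ_DR · Δt = 3016 × 7200 = 2.17 × 10^7 m³.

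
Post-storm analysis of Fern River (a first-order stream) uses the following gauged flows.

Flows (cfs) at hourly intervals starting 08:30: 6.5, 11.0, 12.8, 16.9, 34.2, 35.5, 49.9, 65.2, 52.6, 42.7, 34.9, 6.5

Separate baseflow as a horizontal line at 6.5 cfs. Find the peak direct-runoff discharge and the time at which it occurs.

Subtracting baseflow gives direct-runoff ordinates: 0.0, 4.5, 6.3, 10.4, 27.7, 29.0, 43.4, 58.7, 46.1, 36.2, 28.4, 0.0 cfs.
The maximum is 58.7 cfs, occurring at the reading for t = 15:30.

Q_p = 58.7 cfs at t = 15:30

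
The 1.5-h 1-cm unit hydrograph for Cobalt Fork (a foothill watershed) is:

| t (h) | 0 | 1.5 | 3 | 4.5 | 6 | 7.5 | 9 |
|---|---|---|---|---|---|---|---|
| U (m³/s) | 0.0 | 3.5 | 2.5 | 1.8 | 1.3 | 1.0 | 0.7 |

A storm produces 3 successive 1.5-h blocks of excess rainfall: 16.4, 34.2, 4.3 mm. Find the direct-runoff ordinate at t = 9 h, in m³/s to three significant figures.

By discrete convolution, Q_j = Σ (P_i / 10 mm) · U_{j−i}.
At t = 9 h (j=6): Q = (16.4/10)·0.7 + (34.2/10)·1.0 + (4.3/10)·1.3 = 5.13 m³/s.

Q ≈ 5.13 m³/s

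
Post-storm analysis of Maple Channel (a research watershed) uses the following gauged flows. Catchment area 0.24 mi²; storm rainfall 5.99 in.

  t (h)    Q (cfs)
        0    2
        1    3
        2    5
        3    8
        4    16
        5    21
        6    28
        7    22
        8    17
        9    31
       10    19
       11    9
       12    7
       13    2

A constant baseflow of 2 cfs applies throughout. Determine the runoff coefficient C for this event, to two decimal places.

ΣQ_DR = 162.0 cfs; V = ΣQ_DR·Δt = 5.832 × 10^5 ft³.
Runoff depth d = V / A = 1.046 in.
C = d / P = 1.046 / 5.99 = 0.17.

C ≈ 0.17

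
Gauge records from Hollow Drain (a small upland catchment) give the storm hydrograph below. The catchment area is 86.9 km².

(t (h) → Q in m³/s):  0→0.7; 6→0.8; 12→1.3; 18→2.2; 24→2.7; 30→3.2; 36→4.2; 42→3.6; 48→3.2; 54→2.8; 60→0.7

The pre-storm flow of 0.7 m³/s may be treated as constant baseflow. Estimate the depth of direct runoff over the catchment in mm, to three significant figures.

d ≈ 4.40 mm

Direct runoff: 0.0, 0.1, 0.6, 1.5, 2.0, 2.5, 3.5, 2.9, 2.5, 2.1, 0.0 m³/s; ΣQ_DR = 17.70 m³/s.
V = ΣQ_DR · Δt = 17.70 × 21600 s = 3.823 × 10^5 m³.
Over A = 86.9 km², depth = V / A = 4.40 mm.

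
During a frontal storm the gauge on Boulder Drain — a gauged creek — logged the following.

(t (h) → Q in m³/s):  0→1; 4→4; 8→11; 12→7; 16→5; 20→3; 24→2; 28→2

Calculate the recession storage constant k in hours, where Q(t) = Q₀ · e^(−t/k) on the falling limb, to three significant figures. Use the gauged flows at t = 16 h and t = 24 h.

k ≈ 8.73 h

On the falling limb, Q drops from 5 to 2 m³/s between t = 16 h and t = 24 h (Δt = 8 h).
k = −Δt / ln(Q₂/Q₁) = −8 / ln(2/5) = 8.73 h.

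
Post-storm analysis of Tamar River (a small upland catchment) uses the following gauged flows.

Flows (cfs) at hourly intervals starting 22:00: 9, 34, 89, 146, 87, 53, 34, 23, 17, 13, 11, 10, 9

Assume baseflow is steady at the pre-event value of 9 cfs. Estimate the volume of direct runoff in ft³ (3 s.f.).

V ≈ 1.50 × 10^6 ft³

Direct-runoff ordinates (Q − Q_b): 0.0, 25.0, 80.0, 137.0, 78.0, 44.0, 25.0, 14.0, 8.0, 4.0, 2.0, 1.0, 0.0 cfs.
ΣQ_DR = 418.0 cfs.
With Δt = 1 h = 3600 s, V = ΣQ_DR · Δt = 418.0 × 3600 = 1.50 × 10^6 ft³.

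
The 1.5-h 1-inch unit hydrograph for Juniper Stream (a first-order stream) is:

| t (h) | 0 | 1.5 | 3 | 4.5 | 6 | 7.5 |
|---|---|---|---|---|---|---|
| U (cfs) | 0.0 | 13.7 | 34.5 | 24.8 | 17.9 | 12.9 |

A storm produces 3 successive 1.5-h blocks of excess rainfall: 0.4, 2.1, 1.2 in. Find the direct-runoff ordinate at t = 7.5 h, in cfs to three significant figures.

Q ≈ 72.5 cfs

By discrete convolution, Q_j = Σ (P_i / 1 in) · U_{j−i}.
At t = 7.5 h (j=5): Q = (0.4/1)·12.9 + (2.1/1)·17.9 + (1.2/1)·24.8 = 72.5 cfs.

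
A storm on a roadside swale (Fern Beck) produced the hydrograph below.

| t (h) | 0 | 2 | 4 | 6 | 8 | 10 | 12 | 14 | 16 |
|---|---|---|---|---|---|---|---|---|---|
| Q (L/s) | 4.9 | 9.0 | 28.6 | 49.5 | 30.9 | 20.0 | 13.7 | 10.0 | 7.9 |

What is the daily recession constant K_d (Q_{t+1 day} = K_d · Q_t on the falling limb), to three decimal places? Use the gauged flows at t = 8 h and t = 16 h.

Between t = 8 h and t = 16 h the flow falls from 30.9 to 7.9 L/s over 4×2 h = 8 h.
Per-interval ratio K = (7.9/30.9)^(1/4) = 0.7111; K_d = K^(24/2) = 0.017.

K_d ≈ 0.017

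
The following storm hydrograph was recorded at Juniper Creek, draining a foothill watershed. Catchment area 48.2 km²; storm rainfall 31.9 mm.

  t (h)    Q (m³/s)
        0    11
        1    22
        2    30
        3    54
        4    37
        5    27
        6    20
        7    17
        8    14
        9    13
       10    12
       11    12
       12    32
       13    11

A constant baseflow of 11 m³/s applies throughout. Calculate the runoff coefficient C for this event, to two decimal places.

C ≈ 0.37

ΣQ_DR = 158.0 m³/s; V = ΣQ_DR·Δt = 5.688 × 10^5 m³.
Runoff depth d = V / A = 11.80 mm.
C = d / P = 11.80 / 31.9 = 0.37.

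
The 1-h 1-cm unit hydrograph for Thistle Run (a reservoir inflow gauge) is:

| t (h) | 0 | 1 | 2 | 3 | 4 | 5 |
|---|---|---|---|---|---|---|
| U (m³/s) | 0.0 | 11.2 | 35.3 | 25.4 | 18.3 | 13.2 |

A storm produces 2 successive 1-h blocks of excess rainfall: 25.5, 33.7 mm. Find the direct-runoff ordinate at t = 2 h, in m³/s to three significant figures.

Q ≈ 128 m³/s

By discrete convolution, Q_j = Σ (P_i / 10 mm) · U_{j−i}.
At t = 2 h (j=2): Q = (25.5/10)·35.3 + (33.7/10)·11.2 = 128 m³/s.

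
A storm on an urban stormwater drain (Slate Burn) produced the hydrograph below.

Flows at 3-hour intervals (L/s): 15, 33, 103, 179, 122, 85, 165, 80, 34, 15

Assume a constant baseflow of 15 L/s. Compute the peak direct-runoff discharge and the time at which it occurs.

Subtracting baseflow gives direct-runoff ordinates: 0.0, 18.0, 88.0, 164.0, 107.0, 70.0, 150.0, 65.0, 19.0, 0.0 L/s.
The maximum is 164.0 L/s, occurring at the reading for t = 9 h.

Q_p = 164.0 L/s at t = 9 h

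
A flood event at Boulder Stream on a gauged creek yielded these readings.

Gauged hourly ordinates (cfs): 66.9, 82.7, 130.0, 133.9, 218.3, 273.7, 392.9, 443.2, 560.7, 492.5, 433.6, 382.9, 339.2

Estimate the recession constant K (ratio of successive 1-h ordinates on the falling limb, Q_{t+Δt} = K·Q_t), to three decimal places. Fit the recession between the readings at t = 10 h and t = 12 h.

Using the recession-limb readings at t = 10 h and t = 12 h: Q falls from 433.6 to 339.2 cfs over 2 intervals.
K = (Q₂/Q₁)^(1/2) = (339.2/433.6)^(1/2) = 0.884.

K ≈ 0.884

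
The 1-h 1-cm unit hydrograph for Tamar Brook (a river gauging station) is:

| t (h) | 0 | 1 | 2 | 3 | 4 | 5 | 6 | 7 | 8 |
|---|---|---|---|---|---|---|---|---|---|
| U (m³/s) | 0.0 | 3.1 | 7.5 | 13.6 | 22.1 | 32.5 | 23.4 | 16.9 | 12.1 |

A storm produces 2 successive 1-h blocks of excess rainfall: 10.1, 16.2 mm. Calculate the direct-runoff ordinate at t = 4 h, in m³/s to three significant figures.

Q ≈ 44.4 m³/s

By discrete convolution, Q_j = Σ (P_i / 10 mm) · U_{j−i}.
At t = 4 h (j=4): Q = (10.1/10)·22.1 + (16.2/10)·13.6 = 44.4 m³/s.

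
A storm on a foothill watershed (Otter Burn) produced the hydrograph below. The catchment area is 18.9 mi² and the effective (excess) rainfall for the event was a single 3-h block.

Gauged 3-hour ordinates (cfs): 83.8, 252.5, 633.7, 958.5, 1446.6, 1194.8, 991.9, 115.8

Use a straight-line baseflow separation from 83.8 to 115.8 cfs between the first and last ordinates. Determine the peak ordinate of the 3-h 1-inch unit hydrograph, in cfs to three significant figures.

U_p ≈ 1120 cfs

Direct runoff: 0.00, 164.13, 540.76, 860.99, 1344.51, 1088.14, 880.67, 0.00 cfs; ΣQ_DR = 4879 cfs, peak = 1344.51 cfs.
Runoff depth d = ΣQ_DR·Δt / A = 4879 × 10800 / (18.9 mi²) = 1.200 in.
The 1-inch UH is the DRH scaled by (1 in)/d, so U_p = 1344.51 × 1/1.200 = 1120 cfs.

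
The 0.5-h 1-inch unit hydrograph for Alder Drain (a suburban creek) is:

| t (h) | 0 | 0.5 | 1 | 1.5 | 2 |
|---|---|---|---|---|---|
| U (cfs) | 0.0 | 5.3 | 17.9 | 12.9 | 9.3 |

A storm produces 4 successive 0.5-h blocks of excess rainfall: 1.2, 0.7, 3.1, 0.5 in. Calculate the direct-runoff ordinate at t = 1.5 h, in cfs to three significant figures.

Q ≈ 44.4 cfs

By discrete convolution, Q_j = Σ (P_i / 1 in) · U_{j−i}.
At t = 1.5 h (j=3): Q = (1.2/1)·12.9 + (0.7/1)·17.9 + (3.1/1)·5.3 + (0.5/1)·0.0 = 44.4 cfs.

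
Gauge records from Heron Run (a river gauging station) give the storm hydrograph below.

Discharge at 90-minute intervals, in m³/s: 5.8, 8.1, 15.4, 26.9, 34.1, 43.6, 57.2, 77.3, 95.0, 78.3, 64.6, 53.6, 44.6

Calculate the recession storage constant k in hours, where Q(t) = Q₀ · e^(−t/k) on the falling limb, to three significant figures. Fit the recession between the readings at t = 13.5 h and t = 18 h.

k ≈ 8.00 h

On the falling limb, Q drops from 78.3 to 44.6 m³/s between t = 13.5 h and t = 18 h (Δt = 4.5 h).
k = −Δt / ln(Q₂/Q₁) = −4.5 / ln(44.6/78.3) = 8.00 h.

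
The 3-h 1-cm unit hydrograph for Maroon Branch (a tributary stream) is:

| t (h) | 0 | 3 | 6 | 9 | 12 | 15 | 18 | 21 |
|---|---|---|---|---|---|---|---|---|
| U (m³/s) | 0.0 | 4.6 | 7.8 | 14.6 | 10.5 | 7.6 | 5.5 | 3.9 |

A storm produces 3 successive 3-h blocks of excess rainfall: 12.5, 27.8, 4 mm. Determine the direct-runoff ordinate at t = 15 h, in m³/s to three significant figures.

Q ≈ 44.5 m³/s

By discrete convolution, Q_j = Σ (P_i / 10 mm) · U_{j−i}.
At t = 15 h (j=5): Q = (12.5/10)·7.6 + (27.8/10)·10.5 + (4/10)·14.6 = 44.5 m³/s.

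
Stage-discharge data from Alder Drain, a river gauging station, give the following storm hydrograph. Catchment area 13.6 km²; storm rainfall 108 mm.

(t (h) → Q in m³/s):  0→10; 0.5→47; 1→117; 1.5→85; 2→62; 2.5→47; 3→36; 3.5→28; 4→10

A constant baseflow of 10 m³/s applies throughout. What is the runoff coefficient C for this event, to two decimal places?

C ≈ 0.43

ΣQ_DR = 352.0 m³/s; V = ΣQ_DR·Δt = 6.336 × 10^5 m³.
Runoff depth d = V / A = 46.59 mm.
C = d / P = 46.59 / 108 = 0.43.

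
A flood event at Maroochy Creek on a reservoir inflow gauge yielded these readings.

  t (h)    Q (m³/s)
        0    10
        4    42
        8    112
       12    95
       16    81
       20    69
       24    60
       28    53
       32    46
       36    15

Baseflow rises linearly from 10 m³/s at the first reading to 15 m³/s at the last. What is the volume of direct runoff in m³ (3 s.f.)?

Direct-runoff ordinates (Q − Q_b): 0.00, 31.44, 100.89, 83.33, 68.78, 56.22, 46.67, 39.11, 31.56, 0.00 m³/s.
ΣQ_DR = 458.0 m³/s.
With Δt = 4 h = 14400 s, V = ΣQ_DR · Δt = 458.0 × 14400 = 6.60 × 10^6 m³.

V ≈ 6.60 × 10^6 m³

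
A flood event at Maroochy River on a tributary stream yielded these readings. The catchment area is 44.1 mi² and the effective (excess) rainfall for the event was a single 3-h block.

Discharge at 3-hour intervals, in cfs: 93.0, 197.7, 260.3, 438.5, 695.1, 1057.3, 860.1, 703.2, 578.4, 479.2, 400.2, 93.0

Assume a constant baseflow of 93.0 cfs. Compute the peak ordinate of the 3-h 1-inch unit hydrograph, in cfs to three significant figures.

U_p ≈ 1930 cfs

Direct runoff: 0.0, 104.7, 167.3, 345.5, 602.1, 964.3, 767.1, 610.2, 485.4, 386.2, 307.2, 0.0 cfs; ΣQ_DR = 4740 cfs, peak = 964.3 cfs.
Runoff depth d = ΣQ_DR·Δt / A = 4740 × 10800 / (44.1 mi²) = 0.4997 in.
The 1-inch UH is the DRH scaled by (1 in)/d, so U_p = 964.3 × 1/0.4997 = 1930 cfs.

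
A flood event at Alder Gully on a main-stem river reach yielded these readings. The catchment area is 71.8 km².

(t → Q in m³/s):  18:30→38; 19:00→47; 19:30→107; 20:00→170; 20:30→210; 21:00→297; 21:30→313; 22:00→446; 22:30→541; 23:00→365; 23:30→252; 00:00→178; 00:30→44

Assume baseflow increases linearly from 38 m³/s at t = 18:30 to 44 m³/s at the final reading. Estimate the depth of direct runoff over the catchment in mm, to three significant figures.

Direct runoff: 0.00, 8.50, 68.00, 130.50, 170.00, 256.50, 272.00, 404.50, 499.00, 322.50, 209.00, 134.50, 0.00 m³/s; ΣQ_DR = 2475 m³/s.
V = ΣQ_DR · Δt = 2475 × 1800 s = 4.455 × 10^6 m³.
Over A = 71.8 km², depth = V / A = 62.0 mm.

d ≈ 62.0 mm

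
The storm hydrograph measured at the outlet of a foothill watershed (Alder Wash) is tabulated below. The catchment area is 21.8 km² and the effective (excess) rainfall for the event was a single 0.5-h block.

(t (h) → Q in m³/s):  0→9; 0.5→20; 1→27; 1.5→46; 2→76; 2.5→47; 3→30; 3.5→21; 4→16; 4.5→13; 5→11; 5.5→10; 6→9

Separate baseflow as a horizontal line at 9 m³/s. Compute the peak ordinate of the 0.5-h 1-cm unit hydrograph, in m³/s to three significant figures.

U_p ≈ 37.2 m³/s

Direct runoff: 0.0, 11.0, 18.0, 37.0, 67.0, 38.0, 21.0, 12.0, 7.0, 4.0, 2.0, 1.0, 0.0 m³/s; ΣQ_DR = 218.0 m³/s, peak = 67.0 m³/s.
Runoff depth d = ΣQ_DR·Δt / A = 218.0 × 1800 / (21.8 km²) = 18.00 mm.
The 1-cm UH is the DRH scaled by (10 mm)/d, so U_p = 67.0 × 10/18.00 = 37.2 m³/s.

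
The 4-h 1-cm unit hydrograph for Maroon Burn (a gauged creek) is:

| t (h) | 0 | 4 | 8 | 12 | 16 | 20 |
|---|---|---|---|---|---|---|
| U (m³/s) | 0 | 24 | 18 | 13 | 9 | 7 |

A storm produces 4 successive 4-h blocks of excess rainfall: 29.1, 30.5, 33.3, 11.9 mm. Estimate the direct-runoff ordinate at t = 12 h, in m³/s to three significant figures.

Q ≈ 173 m³/s

By discrete convolution, Q_j = Σ (P_i / 10 mm) · U_{j−i}.
At t = 12 h (j=3): Q = (29.1/10)·13 + (30.5/10)·18 + (33.3/10)·24 + (11.9/10)·0 = 173 m³/s.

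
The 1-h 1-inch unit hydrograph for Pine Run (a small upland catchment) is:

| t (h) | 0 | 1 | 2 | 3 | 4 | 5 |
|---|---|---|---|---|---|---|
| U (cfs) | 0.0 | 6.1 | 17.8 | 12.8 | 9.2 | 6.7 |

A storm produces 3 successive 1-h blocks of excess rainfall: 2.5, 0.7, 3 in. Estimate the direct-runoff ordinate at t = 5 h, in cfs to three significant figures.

By discrete convolution, Q_j = Σ (P_i / 1 in) · U_{j−i}.
At t = 5 h (j=5): Q = (2.5/1)·6.7 + (0.7/1)·9.2 + (3/1)·12.8 = 61.6 cfs.

Q ≈ 61.6 cfs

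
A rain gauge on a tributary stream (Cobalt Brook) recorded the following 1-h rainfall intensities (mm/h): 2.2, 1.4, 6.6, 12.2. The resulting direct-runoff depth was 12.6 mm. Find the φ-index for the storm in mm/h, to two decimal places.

φ ≈ 3.10 mm/h

Only the 2 blocks with intensity above φ contribute runoff: 6.6, 12.2 mm/h.
Σ(I−φ)·Δt = d  ⇒  (6.6+12.2 − 2φ)·1 = 12.6
φ = (18.80 − 12.6/1) / 2 = 3.10 mm/h.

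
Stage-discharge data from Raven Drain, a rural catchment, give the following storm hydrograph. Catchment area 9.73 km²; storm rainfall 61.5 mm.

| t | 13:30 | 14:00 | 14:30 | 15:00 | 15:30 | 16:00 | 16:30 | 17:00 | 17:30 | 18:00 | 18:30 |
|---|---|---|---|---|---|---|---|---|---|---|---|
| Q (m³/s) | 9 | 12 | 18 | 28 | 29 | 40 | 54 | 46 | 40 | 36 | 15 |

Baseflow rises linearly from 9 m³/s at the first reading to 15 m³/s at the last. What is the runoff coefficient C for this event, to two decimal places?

C ≈ 0.59

ΣQ_DR = 195.0 m³/s; V = ΣQ_DR·Δt = 3.510 × 10^5 m³.
Runoff depth d = V / A = 36.07 mm.
C = d / P = 36.07 / 61.5 = 0.59.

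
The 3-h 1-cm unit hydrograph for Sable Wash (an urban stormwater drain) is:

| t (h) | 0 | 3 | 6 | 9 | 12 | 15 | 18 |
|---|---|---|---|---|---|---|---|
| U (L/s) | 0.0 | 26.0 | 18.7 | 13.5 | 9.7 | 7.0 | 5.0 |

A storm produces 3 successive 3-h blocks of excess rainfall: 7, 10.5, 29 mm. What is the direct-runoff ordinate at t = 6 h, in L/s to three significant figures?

By discrete convolution, Q_j = Σ (P_i / 10 mm) · U_{j−i}.
At t = 6 h (j=2): Q = (7/10)·18.7 + (10.5/10)·26.0 + (29/10)·0.0 = 40.4 L/s.

Q ≈ 40.4 L/s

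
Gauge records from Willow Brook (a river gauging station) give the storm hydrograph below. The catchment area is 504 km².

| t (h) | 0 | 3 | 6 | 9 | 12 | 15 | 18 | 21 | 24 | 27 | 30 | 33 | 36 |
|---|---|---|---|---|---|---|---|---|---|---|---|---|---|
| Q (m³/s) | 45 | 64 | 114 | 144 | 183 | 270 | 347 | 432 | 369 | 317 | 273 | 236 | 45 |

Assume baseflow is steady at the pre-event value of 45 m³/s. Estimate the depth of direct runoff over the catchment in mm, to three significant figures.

d ≈ 48.3 mm

Direct runoff: 0.0, 19.0, 69.0, 99.0, 138.0, 225.0, 302.0, 387.0, 324.0, 272.0, 228.0, 191.0, 0.0 m³/s; ΣQ_DR = 2254 m³/s.
V = ΣQ_DR · Δt = 2254 × 10800 s = 2.434 × 10^7 m³.
Over A = 504 km², depth = V / A = 48.3 mm.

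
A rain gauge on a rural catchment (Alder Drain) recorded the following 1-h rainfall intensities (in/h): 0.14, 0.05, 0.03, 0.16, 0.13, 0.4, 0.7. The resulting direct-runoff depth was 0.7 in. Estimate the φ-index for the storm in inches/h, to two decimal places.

φ ≈ 0.20 in/h

Only the 2 blocks with intensity above φ contribute runoff: 0.4, 0.7 in/h.
Σ(I−φ)·Δt = d  ⇒  (0.4+0.7 − 2φ)·1 = 0.7
φ = (1.100 − 0.7/1) / 2 = 0.20 in/h.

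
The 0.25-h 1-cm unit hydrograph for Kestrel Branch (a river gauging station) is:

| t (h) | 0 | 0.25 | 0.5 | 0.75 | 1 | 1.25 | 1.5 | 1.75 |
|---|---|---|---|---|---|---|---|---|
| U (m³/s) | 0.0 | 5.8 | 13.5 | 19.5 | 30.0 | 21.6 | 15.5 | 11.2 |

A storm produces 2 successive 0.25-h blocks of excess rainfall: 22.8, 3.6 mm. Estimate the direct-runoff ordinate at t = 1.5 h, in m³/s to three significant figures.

Q ≈ 43.1 m³/s

By discrete convolution, Q_j = Σ (P_i / 10 mm) · U_{j−i}.
At t = 1.5 h (j=6): Q = (22.8/10)·15.5 + (3.6/10)·21.6 = 43.1 m³/s.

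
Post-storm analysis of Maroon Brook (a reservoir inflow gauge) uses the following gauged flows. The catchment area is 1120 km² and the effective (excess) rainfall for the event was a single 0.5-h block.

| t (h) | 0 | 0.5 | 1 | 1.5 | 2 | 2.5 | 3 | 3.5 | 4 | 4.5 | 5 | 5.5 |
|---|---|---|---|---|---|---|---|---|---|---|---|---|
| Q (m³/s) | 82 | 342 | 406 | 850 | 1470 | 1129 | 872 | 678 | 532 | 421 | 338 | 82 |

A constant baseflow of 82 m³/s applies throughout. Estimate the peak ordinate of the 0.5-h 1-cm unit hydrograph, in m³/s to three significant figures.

U_p ≈ 1390 m³/s

Direct runoff: 0.0, 260.0, 324.0, 768.0, 1388.0, 1047.0, 790.0, 596.0, 450.0, 339.0, 256.0, 0.0 m³/s; ΣQ_DR = 6218 m³/s, peak = 1388.0 m³/s.
Runoff depth d = ΣQ_DR·Δt / A = 6218 × 1800 / (1120 km²) = 9.993 mm.
The 1-cm UH is the DRH scaled by (10 mm)/d, so U_p = 1388.0 × 10/9.993 = 1390 m³/s.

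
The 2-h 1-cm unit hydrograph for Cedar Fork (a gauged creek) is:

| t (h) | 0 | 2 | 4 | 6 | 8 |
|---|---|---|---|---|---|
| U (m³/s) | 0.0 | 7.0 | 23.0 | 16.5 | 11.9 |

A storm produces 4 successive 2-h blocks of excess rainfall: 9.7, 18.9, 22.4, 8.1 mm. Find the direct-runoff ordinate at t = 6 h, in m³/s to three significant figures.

Q ≈ 75.2 m³/s

By discrete convolution, Q_j = Σ (P_i / 10 mm) · U_{j−i}.
At t = 6 h (j=3): Q = (9.7/10)·16.5 + (18.9/10)·23.0 + (22.4/10)·7.0 + (8.1/10)·0.0 = 75.2 m³/s.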